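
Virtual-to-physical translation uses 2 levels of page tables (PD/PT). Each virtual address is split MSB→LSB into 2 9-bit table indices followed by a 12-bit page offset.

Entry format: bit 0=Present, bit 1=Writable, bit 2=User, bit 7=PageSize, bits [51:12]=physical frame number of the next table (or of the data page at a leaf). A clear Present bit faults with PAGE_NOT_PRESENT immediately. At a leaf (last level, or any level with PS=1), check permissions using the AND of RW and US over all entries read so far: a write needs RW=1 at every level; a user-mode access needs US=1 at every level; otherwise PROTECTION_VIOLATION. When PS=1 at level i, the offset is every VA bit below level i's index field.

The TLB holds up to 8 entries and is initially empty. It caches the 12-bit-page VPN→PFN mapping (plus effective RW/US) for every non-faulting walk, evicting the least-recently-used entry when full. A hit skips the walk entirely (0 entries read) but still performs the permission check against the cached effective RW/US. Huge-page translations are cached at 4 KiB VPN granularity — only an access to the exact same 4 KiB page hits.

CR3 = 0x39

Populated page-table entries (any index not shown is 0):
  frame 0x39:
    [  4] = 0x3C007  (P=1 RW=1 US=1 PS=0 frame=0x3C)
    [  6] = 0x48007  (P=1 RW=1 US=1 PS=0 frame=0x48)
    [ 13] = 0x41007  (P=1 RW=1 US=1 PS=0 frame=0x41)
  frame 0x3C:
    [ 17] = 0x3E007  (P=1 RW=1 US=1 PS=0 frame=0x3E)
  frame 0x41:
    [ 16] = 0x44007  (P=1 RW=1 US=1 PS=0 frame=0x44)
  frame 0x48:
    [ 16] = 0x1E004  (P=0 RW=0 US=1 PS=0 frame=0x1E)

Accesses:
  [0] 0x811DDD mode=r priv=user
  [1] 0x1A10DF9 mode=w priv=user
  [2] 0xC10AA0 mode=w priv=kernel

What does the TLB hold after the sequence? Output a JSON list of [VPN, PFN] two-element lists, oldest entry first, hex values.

Walk each access:
#0 VA=0x811DDD (r,user):
  lvl0: tbl 0x39, slot 4 ⇒ 0x3C007 (P1/RW1/US1/PS0)
  lvl1: tbl 0x3C, slot 17 ⇒ 0x3E007 (P1/RW1/US1/PS0)
  ⇒ phys 0x3EDDD  [2 reads]
#1 VA=0x1A10DF9 (w,user):
  lvl0: tbl 0x39, slot 13 ⇒ 0x41007 (P1/RW1/US1/PS0)
  lvl1: tbl 0x41, slot 16 ⇒ 0x44007 (P1/RW1/US1/PS0)
  ⇒ phys 0x44DF9  [2 reads]
#2 VA=0xC10AA0 (w,kernel):
  lvl0: tbl 0x39, slot 6 ⇒ 0x48007 (P1/RW1/US1/PS0)
  lvl1: tbl 0x48, slot 16 ⇒ 0x1E004 (P0/RW0/US1/PS0)
  ✗ PAGE_NOT_PRESENT  [2 reads]

TLB: [["0x811", "0x3E"], ["0x1A10", "0x44"]]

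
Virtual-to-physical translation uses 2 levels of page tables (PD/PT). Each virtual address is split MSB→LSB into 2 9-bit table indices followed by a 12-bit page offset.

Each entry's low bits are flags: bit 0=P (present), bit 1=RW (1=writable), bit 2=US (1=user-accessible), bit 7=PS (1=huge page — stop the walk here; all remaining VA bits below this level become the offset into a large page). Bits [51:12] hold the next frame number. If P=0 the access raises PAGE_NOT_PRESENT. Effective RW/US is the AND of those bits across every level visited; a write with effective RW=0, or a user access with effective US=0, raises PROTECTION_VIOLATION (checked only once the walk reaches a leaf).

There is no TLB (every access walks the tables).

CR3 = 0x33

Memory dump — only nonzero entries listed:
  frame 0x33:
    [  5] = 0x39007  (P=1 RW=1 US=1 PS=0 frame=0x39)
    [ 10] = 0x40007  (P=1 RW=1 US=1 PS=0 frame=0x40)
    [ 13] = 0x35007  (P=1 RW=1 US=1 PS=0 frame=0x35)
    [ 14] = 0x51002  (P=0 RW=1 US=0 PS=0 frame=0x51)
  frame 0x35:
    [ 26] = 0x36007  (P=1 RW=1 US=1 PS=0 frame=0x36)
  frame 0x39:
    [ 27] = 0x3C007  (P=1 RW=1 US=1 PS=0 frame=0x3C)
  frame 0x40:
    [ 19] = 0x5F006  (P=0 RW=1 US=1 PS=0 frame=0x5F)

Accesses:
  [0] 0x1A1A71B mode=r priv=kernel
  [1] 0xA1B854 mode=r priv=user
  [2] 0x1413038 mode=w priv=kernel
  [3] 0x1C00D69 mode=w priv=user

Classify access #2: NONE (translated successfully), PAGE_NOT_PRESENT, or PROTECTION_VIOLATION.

Per-access translation:
#0 VA=0x1A1A71B (r,kernel):
  L0: frame=0x33 idx=13 entry=0x35007 [P=1 RW=1 US=1 PS=0]
  L1: frame=0x35 idx=26 entry=0x36007 [P=1 RW=1 US=1 PS=0]
  → PA=0x3671B  (2 entries read)
#1 VA=0xA1B854 (r,user):
  L0: frame=0x33 idx=5 entry=0x39007 [P=1 RW=1 US=1 PS=0]
  L1: frame=0x39 idx=27 entry=0x3C007 [P=1 RW=1 US=1 PS=0]
  → PA=0x3C854  (2 entries read)
#2 VA=0x1413038 (w,kernel):
  L0: frame=0x33 idx=10 entry=0x40007 [P=1 RW=1 US=1 PS=0]
  L1: frame=0x40 idx=19 entry=0x5F006 [P=0 RW=1 US=1 PS=0]
  ✗ PAGE_NOT_PRESENT  [2 reads]
#3 VA=0x1C00D69 (w,user):
  L0: frame=0x33 idx=14 entry=0x51002 [P=0 RW=1 US=0 PS=0]
  ✗ PAGE_NOT_PRESENT  [1 reads]

Access #2 fault: PAGE_NOT_PRESENT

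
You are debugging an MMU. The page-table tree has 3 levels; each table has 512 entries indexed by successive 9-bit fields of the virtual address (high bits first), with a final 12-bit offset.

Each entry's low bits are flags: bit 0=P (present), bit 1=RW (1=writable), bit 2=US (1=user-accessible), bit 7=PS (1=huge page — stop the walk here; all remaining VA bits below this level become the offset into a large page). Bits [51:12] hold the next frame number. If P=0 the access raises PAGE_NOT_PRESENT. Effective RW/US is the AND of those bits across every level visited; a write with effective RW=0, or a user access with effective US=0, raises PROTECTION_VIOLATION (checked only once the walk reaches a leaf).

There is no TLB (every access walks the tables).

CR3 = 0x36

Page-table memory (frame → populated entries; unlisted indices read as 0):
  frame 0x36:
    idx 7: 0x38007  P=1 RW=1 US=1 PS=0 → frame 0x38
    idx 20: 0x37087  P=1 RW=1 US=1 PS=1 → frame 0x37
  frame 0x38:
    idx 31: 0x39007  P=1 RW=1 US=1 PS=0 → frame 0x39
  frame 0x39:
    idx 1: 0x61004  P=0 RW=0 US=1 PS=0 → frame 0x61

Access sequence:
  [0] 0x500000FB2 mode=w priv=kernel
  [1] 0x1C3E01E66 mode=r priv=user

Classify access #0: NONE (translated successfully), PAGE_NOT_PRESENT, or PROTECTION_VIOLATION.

Trace:
#0 VA=0x500000FB2 (w,kernel):
  lvl0: tbl 0x36, slot 20 ⇒ 0x37087 (P1/RW1/US1/PS1)
  ⇒ phys 0x37FB2 (huge @L0)  [1 reads]
#1 VA=0x1C3E01E66 (r,user):
  lvl0: tbl 0x36, slot 7 ⇒ 0x38007 (P1/RW1/US1/PS0)
  lvl1: tbl 0x38, slot 31 ⇒ 0x39007 (P1/RW1/US1/PS0)
  lvl2: tbl 0x39, slot 1 ⇒ 0x61004 (P0/RW0/US1/PS0)
  ✗ PAGE_NOT_PRESENT  [3 reads]

Access #0 fault: NONE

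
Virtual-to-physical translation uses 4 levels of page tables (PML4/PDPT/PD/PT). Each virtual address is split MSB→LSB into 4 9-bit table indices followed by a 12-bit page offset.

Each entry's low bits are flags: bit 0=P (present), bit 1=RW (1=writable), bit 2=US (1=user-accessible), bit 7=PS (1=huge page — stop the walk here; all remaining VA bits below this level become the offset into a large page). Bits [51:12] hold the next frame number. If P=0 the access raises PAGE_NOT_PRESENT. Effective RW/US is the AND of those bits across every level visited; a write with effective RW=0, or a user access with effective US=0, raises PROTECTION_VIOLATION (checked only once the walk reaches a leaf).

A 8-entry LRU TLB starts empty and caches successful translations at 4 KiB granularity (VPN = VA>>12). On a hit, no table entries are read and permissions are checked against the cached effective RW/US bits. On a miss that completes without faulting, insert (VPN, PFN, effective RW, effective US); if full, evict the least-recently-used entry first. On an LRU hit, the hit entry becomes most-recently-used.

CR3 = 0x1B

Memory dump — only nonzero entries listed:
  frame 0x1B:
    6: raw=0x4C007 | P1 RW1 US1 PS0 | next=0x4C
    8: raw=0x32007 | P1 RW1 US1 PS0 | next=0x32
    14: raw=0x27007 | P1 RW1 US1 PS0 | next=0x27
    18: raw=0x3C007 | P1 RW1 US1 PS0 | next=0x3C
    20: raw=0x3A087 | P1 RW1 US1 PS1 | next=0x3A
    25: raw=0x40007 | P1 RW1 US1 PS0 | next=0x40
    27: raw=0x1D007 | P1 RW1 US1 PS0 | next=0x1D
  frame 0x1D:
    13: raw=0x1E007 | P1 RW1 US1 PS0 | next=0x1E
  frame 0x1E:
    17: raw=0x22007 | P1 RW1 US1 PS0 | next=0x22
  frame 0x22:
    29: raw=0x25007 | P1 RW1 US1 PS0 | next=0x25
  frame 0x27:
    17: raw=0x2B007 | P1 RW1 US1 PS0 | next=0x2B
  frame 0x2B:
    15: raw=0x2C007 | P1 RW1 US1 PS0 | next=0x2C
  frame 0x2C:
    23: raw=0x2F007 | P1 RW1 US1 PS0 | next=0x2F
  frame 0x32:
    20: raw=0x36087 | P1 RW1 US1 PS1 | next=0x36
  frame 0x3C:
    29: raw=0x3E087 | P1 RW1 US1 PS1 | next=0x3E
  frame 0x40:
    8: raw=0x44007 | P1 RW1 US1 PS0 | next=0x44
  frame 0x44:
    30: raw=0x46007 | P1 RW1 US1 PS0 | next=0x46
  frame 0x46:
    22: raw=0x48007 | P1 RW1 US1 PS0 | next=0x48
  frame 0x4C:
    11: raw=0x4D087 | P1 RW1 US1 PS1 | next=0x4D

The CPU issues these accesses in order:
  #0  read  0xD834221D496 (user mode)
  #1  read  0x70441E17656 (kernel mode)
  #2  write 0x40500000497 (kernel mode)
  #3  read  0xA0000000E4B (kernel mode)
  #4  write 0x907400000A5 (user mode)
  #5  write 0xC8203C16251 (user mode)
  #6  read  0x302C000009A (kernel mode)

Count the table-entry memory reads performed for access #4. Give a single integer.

Trace:
#0 VA=0xD834221D496 (r,user):
  [0] read 0x1B idx=27: raw=0x1D007 flags P=1 W=1 U=1 S=0
  [1] read 0x1D idx=13: raw=0x1E007 flags P=1 W=1 U=1 S=0
  [2] read 0x1E idx=17: raw=0x22007 flags P=1 W=1 U=1 S=0
  [3] read 0x22 idx=29: raw=0x25007 flags P=1 W=1 U=1 S=0
  → PA=0x25496  (4 entries read)
#1 VA=0x70441E17656 (r,kernel):
  [0] read 0x1B idx=14: raw=0x27007 flags P=1 W=1 U=1 S=0
  [1] read 0x27 idx=17: raw=0x2B007 flags P=1 W=1 U=1 S=0
  [2] read 0x2B idx=15: raw=0x2C007 flags P=1 W=1 U=1 S=0
  [3] read 0x2C idx=23: raw=0x2F007 flags P=1 W=1 U=1 S=0
  → PA=0x2F656  (4 entries read)
#2 VA=0x40500000497 (w,kernel):
  [0] read 0x1B idx=8: raw=0x32007 flags P=1 W=1 U=1 S=0
  [1] read 0x32 idx=20: raw=0x36087 flags P=1 W=1 U=1 S=1
  → PA=0x36497 (huge @L1)  (2 entries read)
#3 VA=0xA0000000E4B (r,kernel):
  [0] read 0x1B idx=20: raw=0x3A087 flags P=1 W=1 U=1 S=1
  → PA=0x3AE4B (huge @L0)  (1 entries read)
#4 VA=0x907400000A5 (w,user):
  [0] read 0x1B idx=18: raw=0x3C007 flags P=1 W=1 U=1 S=0
  [1] read 0x3C idx=29: raw=0x3E087 flags P=1 W=1 U=1 S=1
  → PA=0x3E0A5 (huge @L1)  (2 entries read)
#5 VA=0xC8203C16251 (w,user):
  [0] read 0x1B idx=25: raw=0x40007 flags P=1 W=1 U=1 S=0
  [1] read 0x40 idx=8: raw=0x44007 flags P=1 W=1 U=1 S=0
  [2] read 0x44 idx=30: raw=0x46007 flags P=1 W=1 U=1 S=0
  [3] read 0x46 idx=22: raw=0x48007 flags P=1 W=1 U=1 S=0
  → PA=0x48251  (4 entries read)
#6 VA=0x302C000009A (r,kernel):
  [0] read 0x1B idx=6: raw=0x4C007 flags P=1 W=1 U=1 S=0
  [1] read 0x4C idx=11: raw=0x4D087 flags P=1 W=1 U=1 S=1
  → PA=0x4D09A (huge @L1)  (2 entries read)

Entries read for #4: 2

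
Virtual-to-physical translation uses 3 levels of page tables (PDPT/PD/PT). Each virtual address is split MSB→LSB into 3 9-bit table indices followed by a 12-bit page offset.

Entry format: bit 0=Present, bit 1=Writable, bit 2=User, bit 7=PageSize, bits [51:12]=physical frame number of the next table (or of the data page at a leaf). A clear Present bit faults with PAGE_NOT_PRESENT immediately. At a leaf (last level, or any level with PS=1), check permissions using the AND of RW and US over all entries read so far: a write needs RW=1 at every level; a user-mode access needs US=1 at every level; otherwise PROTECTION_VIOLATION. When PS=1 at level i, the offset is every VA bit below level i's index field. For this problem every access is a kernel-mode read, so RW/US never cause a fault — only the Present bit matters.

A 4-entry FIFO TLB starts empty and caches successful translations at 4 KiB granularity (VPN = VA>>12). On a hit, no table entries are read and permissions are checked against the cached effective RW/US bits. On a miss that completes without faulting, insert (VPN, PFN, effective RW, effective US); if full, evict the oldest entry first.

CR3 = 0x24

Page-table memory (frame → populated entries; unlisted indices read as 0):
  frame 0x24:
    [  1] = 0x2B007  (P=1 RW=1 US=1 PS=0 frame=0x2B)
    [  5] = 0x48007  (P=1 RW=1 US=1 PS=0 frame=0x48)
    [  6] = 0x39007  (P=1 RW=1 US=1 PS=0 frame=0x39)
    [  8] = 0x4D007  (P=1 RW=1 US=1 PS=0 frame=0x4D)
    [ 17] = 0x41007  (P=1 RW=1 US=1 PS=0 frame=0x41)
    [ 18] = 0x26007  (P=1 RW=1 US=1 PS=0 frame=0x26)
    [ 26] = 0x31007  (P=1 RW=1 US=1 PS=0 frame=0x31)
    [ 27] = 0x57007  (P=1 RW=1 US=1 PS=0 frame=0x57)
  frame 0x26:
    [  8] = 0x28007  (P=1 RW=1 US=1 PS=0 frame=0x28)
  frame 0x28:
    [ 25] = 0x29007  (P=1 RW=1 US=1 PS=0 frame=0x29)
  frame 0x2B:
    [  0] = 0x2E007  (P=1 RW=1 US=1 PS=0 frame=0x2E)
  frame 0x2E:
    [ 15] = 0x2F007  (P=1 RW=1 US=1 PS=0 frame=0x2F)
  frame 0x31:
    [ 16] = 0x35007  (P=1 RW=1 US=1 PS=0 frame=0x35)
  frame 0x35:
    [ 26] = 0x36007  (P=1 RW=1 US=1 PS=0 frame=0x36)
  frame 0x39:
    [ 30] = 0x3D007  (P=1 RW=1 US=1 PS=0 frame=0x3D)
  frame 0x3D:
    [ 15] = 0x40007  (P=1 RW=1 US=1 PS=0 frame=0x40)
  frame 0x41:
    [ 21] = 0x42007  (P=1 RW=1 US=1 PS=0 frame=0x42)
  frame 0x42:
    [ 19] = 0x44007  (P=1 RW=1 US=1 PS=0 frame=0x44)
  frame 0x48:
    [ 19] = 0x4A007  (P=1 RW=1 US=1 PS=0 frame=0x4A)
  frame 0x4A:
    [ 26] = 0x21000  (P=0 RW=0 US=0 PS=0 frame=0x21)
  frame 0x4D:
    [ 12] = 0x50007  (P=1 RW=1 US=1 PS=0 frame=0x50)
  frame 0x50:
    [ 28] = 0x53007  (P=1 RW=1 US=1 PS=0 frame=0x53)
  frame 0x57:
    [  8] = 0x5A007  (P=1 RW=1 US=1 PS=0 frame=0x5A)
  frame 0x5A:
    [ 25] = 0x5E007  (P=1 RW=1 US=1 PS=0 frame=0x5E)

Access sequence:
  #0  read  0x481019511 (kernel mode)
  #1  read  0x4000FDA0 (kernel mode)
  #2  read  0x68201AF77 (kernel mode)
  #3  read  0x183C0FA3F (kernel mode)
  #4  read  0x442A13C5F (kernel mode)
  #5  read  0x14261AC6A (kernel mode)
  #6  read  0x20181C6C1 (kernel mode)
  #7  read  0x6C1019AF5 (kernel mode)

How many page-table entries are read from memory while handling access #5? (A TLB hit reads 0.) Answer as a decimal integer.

Per-access translation:
#0 VA=0x481019511 (r,kernel):
  [0] read 0x24 idx=18: raw=0x26007 flags P=1 W=1 U=1 S=0
  [1] read 0x26 idx=8: raw=0x28007 flags P=1 W=1 U=1 S=0
  [2] read 0x28 idx=25: raw=0x29007 flags P=1 W=1 U=1 S=0
  ⇒ phys 0x29511  [3 reads]
#1 VA=0x4000FDA0 (r,kernel):
  [0] read 0x24 idx=1: raw=0x2B007 flags P=1 W=1 U=1 S=0
  [1] read 0x2B idx=0: raw=0x2E007 flags P=1 W=1 U=1 S=0
  [2] read 0x2E idx=15: raw=0x2F007 flags P=1 W=1 U=1 S=0
  ⇒ phys 0x2FDA0  [3 reads]
#2 VA=0x68201AF77 (r,kernel):
  [0] read 0x24 idx=26: raw=0x31007 flags P=1 W=1 U=1 S=0
  [1] read 0x31 idx=16: raw=0x35007 flags P=1 W=1 U=1 S=0
  [2] read 0x35 idx=26: raw=0x36007 flags P=1 W=1 U=1 S=0
  ⇒ phys 0x36F77  [3 reads]
#3 VA=0x183C0FA3F (r,kernel):
  [0] read 0x24 idx=6: raw=0x39007 flags P=1 W=1 U=1 S=0
  [1] read 0x39 idx=30: raw=0x3D007 flags P=1 W=1 U=1 S=0
  [2] read 0x3D idx=15: raw=0x40007 flags P=1 W=1 U=1 S=0
  ⇒ phys 0x40A3F  [3 reads]
#4 VA=0x442A13C5F (r,kernel):
  [0] read 0x24 idx=17: raw=0x41007 flags P=1 W=1 U=1 S=0
  [1] read 0x41 idx=21: raw=0x42007 flags P=1 W=1 U=1 S=0
  [2] read 0x42 idx=19: raw=0x44007 flags P=1 W=1 U=1 S=0
  ⇒ phys 0x44C5F  [3 reads]
#5 VA=0x14261AC6A (r,kernel):
  [0] read 0x24 idx=5: raw=0x48007 flags P=1 W=1 U=1 S=0
  [1] read 0x48 idx=19: raw=0x4A007 flags P=1 W=1 U=1 S=0
  [2] read 0x4A idx=26: raw=0x21000 flags P=0 W=0 U=0 S=0
  ⇒ fault: PAGE_NOT_PRESENT  — 3 lookups
#6 VA=0x20181C6C1 (r,kernel):
  [0] read 0x24 idx=8: raw=0x4D007 flags P=1 W=1 U=1 S=0
  [1] read 0x4D idx=12: raw=0x50007 flags P=1 W=1 U=1 S=0
  [2] read 0x50 idx=28: raw=0x53007 flags P=1 W=1 U=1 S=0
  ⇒ phys 0x536C1  [3 reads]
#7 VA=0x6C1019AF5 (r,kernel):
  [0] read 0x24 idx=27: raw=0x57007 flags P=1 W=1 U=1 S=0
  [1] read 0x57 idx=8: raw=0x5A007 flags P=1 W=1 U=1 S=0
  [2] read 0x5A idx=25: raw=0x5E007 flags P=1 W=1 U=1 S=0
  ⇒ phys 0x5EAF5  [3 reads]

Entries read for #5: 3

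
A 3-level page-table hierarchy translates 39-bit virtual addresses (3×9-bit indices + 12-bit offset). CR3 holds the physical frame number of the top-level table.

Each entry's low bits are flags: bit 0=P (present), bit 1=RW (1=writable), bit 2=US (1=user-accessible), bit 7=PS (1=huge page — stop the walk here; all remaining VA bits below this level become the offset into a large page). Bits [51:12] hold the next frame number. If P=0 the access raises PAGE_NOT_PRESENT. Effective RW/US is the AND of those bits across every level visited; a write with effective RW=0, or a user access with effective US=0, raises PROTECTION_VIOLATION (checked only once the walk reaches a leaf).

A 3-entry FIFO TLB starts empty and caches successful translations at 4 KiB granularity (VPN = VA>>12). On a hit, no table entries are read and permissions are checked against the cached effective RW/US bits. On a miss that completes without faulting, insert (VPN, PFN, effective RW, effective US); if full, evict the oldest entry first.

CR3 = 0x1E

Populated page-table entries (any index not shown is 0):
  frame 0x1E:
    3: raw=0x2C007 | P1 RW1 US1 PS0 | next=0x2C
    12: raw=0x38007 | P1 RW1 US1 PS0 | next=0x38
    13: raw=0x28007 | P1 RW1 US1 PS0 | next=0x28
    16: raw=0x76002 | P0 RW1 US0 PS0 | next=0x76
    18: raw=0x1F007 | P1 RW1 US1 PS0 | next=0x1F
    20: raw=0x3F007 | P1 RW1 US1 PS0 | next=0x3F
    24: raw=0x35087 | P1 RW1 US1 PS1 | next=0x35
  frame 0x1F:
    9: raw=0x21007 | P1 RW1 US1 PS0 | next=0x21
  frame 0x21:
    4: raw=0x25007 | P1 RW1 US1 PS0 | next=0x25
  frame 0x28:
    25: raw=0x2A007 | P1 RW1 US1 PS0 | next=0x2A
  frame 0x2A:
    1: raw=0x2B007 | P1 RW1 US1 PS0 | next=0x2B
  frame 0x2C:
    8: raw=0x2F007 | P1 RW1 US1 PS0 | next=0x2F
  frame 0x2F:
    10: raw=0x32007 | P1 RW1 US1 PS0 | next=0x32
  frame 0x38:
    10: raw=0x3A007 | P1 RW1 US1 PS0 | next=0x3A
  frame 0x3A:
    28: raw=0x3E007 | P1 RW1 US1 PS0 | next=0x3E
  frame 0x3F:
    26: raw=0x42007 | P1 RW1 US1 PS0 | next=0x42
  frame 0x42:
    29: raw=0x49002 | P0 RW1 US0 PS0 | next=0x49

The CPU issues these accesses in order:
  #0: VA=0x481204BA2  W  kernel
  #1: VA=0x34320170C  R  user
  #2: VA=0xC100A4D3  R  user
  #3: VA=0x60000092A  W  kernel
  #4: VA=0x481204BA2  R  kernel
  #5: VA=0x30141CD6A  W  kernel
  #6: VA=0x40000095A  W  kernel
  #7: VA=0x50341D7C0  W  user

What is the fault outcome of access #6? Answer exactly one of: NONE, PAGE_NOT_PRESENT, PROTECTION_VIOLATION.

Walk each access:
#0 VA=0x481204BA2 (w,kernel):
  L0 @0x1E[18] → 0x1F007  P=1,RW=1,US=1,PS=0
  L1 @0x1F[9] → 0x21007  P=1,RW=1,US=1,PS=0
  L2 @0x21[4] → 0x25007  P=1,RW=1,US=1,PS=0
  ✓ 0x25BA2  — 3 lookups
#1 VA=0x34320170C (r,user):
  L0 @0x1E[13] → 0x28007  P=1,RW=1,US=1,PS=0
  L1 @0x28[25] → 0x2A007  P=1,RW=1,US=1,PS=0
  L2 @0x2A[1] → 0x2B007  P=1,RW=1,US=1,PS=0
  ✓ 0x2B70C  — 3 lookups
#2 VA=0xC100A4D3 (r,user):
  L0 @0x1E[3] → 0x2C007  P=1,RW=1,US=1,PS=0
  L1 @0x2C[8] → 0x2F007  P=1,RW=1,US=1,PS=0
  L2 @0x2F[10] → 0x32007  P=1,RW=1,US=1,PS=0
  ✓ 0x324D3  — 3 lookups
#3 VA=0x60000092A (w,kernel):
  L0 @0x1E[24] → 0x35087  P=1,RW=1,US=1,PS=1
  ✓ 0x3592A (huge @L0)  — 1 lookups
#4 VA=0x481204BA2 (r,kernel):
  L0 @0x1E[18] → 0x1F007  P=1,RW=1,US=1,PS=0
  L1 @0x1F[9] → 0x21007  P=1,RW=1,US=1,PS=0
  L2 @0x21[4] → 0x25007  P=1,RW=1,US=1,PS=0
  ✓ 0x25BA2  — 3 lookups
#5 VA=0x30141CD6A (w,kernel):
  L0 @0x1E[12] → 0x38007  P=1,RW=1,US=1,PS=0
  L1 @0x38[10] → 0x3A007  P=1,RW=1,US=1,PS=0
  L2 @0x3A[28] → 0x3E007  P=1,RW=1,US=1,PS=0
  ✓ 0x3ED6A  — 3 lookups
#6 VA=0x40000095A (w,kernel):
  L0 @0x1E[16] → 0x76002  P=0,RW=1,US=0,PS=0
  ✗ PAGE_NOT_PRESENT  [1 reads]
#7 VA=0x50341D7C0 (w,user):
  L0 @0x1E[20] → 0x3F007  P=1,RW=1,US=1,PS=0
  L1 @0x3F[26] → 0x42007  P=1,RW=1,US=1,PS=0
  L2 @0x42[29] → 0x49002  P=0,RW=1,US=0,PS=0
  ✗ PAGE_NOT_PRESENT  [3 reads]

Access #6 fault: PAGE_NOT_PRESENT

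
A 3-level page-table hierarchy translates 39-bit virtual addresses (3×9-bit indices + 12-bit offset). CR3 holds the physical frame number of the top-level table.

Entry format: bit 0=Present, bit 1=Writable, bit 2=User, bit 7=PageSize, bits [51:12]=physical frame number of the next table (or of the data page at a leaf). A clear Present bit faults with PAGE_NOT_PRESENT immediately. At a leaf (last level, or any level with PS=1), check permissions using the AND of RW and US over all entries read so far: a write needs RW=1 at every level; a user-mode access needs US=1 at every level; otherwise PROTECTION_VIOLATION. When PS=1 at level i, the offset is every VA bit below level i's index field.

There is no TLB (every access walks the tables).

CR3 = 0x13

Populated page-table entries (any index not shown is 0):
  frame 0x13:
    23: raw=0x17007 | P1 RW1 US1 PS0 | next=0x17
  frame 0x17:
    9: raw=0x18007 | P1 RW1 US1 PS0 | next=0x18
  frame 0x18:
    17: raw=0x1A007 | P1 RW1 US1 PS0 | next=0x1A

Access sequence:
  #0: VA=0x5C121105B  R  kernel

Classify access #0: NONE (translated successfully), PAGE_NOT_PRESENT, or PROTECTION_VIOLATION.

Per-access translation:
#0 VA=0x5C121105B (r,kernel):
  [0] read 0x13 idx=23: raw=0x17007 flags P=1 W=1 U=1 S=0
  [1] read 0x17 idx=9: raw=0x18007 flags P=1 W=1 U=1 S=0
  [2] read 0x18 idx=17: raw=0x1A007 flags P=1 W=1 U=1 S=0
  → PA=0x1A05B  (3 entries read)

Access #0 fault: NONE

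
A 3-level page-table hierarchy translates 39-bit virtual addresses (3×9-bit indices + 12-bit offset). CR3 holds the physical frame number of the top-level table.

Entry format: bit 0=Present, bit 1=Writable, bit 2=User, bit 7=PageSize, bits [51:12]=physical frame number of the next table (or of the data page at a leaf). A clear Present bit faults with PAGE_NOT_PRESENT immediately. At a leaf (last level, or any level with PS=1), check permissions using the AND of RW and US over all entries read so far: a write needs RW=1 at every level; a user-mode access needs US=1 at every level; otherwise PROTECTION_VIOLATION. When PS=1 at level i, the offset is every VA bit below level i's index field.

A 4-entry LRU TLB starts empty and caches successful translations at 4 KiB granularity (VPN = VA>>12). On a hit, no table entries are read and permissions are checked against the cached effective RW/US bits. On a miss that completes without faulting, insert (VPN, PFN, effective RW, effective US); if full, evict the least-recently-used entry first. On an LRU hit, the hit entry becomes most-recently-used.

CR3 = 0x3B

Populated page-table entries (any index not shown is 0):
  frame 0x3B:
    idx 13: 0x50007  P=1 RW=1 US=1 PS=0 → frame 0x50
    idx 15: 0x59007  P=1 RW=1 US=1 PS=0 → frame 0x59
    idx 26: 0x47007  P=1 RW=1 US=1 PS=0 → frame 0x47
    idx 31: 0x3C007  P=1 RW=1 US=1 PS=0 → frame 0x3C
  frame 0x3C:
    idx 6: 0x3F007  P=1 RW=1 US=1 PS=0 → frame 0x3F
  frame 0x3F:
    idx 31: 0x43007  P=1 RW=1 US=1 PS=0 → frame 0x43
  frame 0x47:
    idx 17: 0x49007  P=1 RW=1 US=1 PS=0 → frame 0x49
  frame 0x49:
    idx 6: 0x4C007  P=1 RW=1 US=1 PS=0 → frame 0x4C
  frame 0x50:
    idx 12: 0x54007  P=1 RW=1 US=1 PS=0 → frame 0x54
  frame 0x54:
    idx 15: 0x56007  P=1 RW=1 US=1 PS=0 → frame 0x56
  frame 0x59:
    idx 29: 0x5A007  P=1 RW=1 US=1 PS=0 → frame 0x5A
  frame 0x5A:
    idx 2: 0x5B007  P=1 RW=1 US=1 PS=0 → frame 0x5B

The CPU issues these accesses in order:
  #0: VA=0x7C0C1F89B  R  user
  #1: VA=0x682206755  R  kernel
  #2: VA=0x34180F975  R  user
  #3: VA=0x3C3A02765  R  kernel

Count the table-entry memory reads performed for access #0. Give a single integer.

Walk each access:
#0 VA=0x7C0C1F89B (r,user):
  L0 @0x3B[31] → 0x3C007  P=1,RW=1,US=1,PS=0
  L1 @0x3C[6] → 0x3F007  P=1,RW=1,US=1,PS=0
  L2 @0x3F[31] → 0x43007  P=1,RW=1,US=1,PS=0
  ✓ 0x4389B  — 3 lookups
#1 VA=0x682206755 (r,kernel):
  L0 @0x3B[26] → 0x47007  P=1,RW=1,US=1,PS=0
  L1 @0x47[17] → 0x49007  P=1,RW=1,US=1,PS=0
  L2 @0x49[6] → 0x4C007  P=1,RW=1,US=1,PS=0
  ✓ 0x4C755  — 3 lookups
#2 VA=0x34180F975 (r,user):
  L0 @0x3B[13] → 0x50007  P=1,RW=1,US=1,PS=0
  L1 @0x50[12] → 0x54007  P=1,RW=1,US=1,PS=0
  L2 @0x54[15] → 0x56007  P=1,RW=1,US=1,PS=0
  ✓ 0x56975  — 3 lookups
#3 VA=0x3C3A02765 (r,kernel):
  L0 @0x3B[15] → 0x59007  P=1,RW=1,US=1,PS=0
  L1 @0x59[29] → 0x5A007  P=1,RW=1,US=1,PS=0
  L2 @0x5A[2] → 0x5B007  P=1,RW=1,US=1,PS=0
  ✓ 0x5B765  — 3 lookups

Entries read for #0: 3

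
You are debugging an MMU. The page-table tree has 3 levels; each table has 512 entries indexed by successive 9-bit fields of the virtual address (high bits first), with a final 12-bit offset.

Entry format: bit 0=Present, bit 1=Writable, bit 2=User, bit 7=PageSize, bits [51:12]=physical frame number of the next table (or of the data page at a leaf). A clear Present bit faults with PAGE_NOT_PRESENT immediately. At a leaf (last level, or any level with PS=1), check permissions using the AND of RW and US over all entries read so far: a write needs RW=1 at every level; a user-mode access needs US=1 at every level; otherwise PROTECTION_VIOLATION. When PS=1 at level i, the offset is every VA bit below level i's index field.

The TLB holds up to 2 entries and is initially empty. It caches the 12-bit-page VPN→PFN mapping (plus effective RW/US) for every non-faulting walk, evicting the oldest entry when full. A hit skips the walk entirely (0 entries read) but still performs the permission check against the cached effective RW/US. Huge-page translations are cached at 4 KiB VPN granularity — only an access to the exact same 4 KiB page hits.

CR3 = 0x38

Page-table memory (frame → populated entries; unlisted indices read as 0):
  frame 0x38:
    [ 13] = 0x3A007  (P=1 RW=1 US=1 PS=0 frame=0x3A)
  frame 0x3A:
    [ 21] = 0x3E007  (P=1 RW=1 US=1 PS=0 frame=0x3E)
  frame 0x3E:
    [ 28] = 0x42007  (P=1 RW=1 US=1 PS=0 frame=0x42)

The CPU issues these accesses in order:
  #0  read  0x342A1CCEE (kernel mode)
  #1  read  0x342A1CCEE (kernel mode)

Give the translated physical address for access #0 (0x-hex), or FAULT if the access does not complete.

Per-access translation:
#0 VA=0x342A1CCEE (r,kernel):
  L0: frame=0x38 idx=13 entry=0x3A007 [P=1 RW=1 US=1 PS=0]
  L1: frame=0x3A idx=21 entry=0x3E007 [P=1 RW=1 US=1 PS=0]
  L2: frame=0x3E idx=28 entry=0x42007 [P=1 RW=1 US=1 PS=0]
  → PA=0x42CEE  (3 entries read)
#1 VA=0x342A1CCEE (r,kernel):
  TLB hit vpn=0x342A1C → PA=0x42CEE

Access #0 PA: 0x42CEE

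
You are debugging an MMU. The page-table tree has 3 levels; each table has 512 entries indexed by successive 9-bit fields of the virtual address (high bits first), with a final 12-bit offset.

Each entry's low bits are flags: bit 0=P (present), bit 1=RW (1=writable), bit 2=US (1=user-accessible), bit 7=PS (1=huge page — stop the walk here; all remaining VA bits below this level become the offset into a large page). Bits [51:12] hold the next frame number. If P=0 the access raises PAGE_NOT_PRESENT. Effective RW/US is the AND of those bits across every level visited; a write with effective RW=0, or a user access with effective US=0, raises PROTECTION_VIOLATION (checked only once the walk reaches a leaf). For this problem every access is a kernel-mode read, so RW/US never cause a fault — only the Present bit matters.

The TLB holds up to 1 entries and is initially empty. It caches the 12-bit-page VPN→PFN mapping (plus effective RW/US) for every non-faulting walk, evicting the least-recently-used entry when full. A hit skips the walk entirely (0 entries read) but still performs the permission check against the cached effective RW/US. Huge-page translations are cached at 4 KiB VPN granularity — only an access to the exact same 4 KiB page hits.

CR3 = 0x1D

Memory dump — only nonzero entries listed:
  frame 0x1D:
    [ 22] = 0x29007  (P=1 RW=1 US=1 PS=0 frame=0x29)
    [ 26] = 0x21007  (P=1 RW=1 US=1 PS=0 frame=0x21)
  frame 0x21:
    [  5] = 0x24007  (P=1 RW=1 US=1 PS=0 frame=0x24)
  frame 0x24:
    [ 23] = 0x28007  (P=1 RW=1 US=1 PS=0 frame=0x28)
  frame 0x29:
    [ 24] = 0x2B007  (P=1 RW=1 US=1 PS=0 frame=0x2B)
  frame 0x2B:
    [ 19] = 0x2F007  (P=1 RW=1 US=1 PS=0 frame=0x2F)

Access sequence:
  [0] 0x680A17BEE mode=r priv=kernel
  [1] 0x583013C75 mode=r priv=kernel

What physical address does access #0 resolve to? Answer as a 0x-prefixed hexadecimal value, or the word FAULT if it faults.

Walk each access:
#0 VA=0x680A17BEE (r,kernel):
  [0] read 0x1D idx=26: raw=0x21007 flags P=1 W=1 U=1 S=0
  [1] read 0x21 idx=5: raw=0x24007 flags P=1 W=1 U=1 S=0
  [2] read 0x24 idx=23: raw=0x28007 flags P=1 W=1 U=1 S=0
  ⇒ phys 0x28BEE  [3 reads]
#1 VA=0x583013C75 (r,kernel):
  [0] read 0x1D idx=22: raw=0x29007 flags P=1 W=1 U=1 S=0
  [1] read 0x29 idx=24: raw=0x2B007 flags P=1 W=1 U=1 S=0
  [2] read 0x2B idx=19: raw=0x2F007 flags P=1 W=1 U=1 S=0
  ⇒ phys 0x2FC75  [3 reads]

Access #0 PA: 0x28BEE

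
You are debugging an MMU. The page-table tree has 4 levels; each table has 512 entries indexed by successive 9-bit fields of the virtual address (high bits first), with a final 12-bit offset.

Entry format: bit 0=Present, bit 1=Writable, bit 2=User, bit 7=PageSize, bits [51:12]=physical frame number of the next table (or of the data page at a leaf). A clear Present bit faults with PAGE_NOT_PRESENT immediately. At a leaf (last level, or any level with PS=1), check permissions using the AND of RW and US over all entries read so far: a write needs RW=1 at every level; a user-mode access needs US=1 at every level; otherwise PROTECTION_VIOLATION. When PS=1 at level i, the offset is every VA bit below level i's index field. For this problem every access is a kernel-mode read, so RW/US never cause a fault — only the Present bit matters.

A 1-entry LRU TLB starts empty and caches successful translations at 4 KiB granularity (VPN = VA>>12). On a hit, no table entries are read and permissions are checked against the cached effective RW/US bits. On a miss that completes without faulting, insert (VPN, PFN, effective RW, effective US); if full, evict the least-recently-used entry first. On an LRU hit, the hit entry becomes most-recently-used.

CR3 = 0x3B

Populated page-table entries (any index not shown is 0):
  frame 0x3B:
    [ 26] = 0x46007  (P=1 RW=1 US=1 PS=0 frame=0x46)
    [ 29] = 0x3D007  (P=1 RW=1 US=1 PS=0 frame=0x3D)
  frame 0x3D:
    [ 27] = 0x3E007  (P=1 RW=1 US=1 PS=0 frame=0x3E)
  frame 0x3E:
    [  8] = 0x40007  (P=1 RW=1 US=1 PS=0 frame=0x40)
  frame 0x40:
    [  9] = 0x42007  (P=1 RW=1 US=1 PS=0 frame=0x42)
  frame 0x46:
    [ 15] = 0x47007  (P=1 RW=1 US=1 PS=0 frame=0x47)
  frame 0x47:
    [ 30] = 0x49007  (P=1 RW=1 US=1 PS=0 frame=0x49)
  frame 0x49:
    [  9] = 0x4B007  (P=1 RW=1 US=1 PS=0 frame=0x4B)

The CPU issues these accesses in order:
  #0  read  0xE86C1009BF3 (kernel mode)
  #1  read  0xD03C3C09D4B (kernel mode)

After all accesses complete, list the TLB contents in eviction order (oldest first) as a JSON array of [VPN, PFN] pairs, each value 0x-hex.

Walk each access:
#0 VA=0xE86C1009BF3 (r,kernel):
  lvl0: tbl 0x3B, slot 29 ⇒ 0x3D007 (P1/RW1/US1/PS0)
  lvl1: tbl 0x3D, slot 27 ⇒ 0x3E007 (P1/RW1/US1/PS0)
  lvl2: tbl 0x3E, slot 8 ⇒ 0x40007 (P1/RW1/US1/PS0)
  lvl3: tbl 0x40, slot 9 ⇒ 0x42007 (P1/RW1/US1/PS0)
  → PA=0x42BF3  (4 entries read)
#1 VA=0xD03C3C09D4B (r,kernel):
  lvl0: tbl 0x3B, slot 26 ⇒ 0x46007 (P1/RW1/US1/PS0)
  lvl1: tbl 0x46, slot 15 ⇒ 0x47007 (P1/RW1/US1/PS0)
  lvl2: tbl 0x47, slot 30 ⇒ 0x49007 (P1/RW1/US1/PS0)
  lvl3: tbl 0x49, slot 9 ⇒ 0x4B007 (P1/RW1/US1/PS0)
  → PA=0x4BD4B  (4 entries read)

TLB: [["0xD03C3C09", "0x4B"]]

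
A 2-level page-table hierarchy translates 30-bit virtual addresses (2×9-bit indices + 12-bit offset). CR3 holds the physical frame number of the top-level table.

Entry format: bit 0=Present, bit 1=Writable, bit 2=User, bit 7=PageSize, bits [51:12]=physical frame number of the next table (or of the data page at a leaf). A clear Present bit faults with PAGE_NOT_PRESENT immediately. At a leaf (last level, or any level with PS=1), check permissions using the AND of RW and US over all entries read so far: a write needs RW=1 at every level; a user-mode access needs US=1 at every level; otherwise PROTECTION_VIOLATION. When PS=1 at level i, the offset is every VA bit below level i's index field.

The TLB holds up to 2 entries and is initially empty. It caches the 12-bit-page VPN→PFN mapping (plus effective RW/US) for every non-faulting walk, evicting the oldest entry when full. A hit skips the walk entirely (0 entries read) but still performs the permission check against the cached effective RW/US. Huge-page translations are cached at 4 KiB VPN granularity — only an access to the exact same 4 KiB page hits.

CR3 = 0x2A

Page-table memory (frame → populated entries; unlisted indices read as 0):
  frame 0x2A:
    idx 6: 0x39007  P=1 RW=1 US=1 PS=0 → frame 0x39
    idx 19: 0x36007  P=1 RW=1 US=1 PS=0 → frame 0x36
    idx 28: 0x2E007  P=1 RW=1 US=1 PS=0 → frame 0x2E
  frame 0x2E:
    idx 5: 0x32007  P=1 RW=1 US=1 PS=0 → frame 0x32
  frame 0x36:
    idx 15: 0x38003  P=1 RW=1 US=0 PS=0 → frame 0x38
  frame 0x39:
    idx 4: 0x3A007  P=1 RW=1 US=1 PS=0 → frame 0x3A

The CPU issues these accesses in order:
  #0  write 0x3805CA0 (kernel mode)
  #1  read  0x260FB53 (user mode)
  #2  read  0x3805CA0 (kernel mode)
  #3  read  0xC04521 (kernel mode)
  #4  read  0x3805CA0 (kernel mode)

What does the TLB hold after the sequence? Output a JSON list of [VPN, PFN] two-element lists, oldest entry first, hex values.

Per-access translation:
#0 VA=0x3805CA0 (w,kernel):
  lvl0: tbl 0x2A, slot 28 ⇒ 0x2E007 (P1/RW1/US1/PS0)
  lvl1: tbl 0x2E, slot 5 ⇒ 0x32007 (P1/RW1/US1/PS0)
  → PA=0x32CA0  (2 entries read)
#1 VA=0x260FB53 (r,user):
  lvl0: tbl 0x2A, slot 19 ⇒ 0x36007 (P1/RW1/US1/PS0)
  lvl1: tbl 0x36, slot 15 ⇒ 0x38003 (P1/RW1/US0/PS0)
  ✗ PROTECTION_VIOLATION  [2 reads]
#2 VA=0x3805CA0 (r,kernel):
  TLB hit vpn=0x3805 → PA=0x32CA0
#3 VA=0xC04521 (r,kernel):
  lvl0: tbl 0x2A, slot 6 ⇒ 0x39007 (P1/RW1/US1/PS0)
  lvl1: tbl 0x39, slot 4 ⇒ 0x3A007 (P1/RW1/US1/PS0)
  → PA=0x3A521  (2 entries read)
#4 VA=0x3805CA0 (r,kernel):
  TLB hit vpn=0x3805 → PA=0x32CA0

TLB: [["0x3805", "0x32"], ["0xC04", "0x3A"]]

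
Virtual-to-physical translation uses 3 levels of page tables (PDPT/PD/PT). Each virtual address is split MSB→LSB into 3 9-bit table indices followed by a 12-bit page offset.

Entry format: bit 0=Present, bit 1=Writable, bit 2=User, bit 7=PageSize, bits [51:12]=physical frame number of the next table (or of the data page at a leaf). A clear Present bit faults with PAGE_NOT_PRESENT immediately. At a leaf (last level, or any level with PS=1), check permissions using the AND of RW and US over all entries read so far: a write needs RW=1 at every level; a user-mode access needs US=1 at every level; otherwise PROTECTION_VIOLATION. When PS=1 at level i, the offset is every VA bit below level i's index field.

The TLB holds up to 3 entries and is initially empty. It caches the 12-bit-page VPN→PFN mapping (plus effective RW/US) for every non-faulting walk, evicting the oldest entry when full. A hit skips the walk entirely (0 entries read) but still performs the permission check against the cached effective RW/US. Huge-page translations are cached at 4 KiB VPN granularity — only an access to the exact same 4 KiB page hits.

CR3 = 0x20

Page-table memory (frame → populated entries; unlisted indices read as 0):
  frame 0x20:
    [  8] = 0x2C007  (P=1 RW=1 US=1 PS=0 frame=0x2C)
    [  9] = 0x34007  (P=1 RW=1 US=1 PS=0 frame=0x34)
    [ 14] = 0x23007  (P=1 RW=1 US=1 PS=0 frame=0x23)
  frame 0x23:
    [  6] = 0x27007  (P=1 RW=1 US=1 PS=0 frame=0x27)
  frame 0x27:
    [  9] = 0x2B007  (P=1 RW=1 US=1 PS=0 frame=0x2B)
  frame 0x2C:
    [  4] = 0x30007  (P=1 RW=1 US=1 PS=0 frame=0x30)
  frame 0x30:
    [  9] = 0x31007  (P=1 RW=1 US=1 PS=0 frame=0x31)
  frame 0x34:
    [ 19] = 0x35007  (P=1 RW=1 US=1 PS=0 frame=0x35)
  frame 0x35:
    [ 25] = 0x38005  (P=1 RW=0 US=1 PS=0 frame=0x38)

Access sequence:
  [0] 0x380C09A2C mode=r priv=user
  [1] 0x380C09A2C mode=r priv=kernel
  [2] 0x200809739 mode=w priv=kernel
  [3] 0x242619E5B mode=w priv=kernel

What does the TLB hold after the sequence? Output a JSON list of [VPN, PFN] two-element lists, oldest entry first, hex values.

Walk each access:
#0 VA=0x380C09A2C (r,user):
  lvl0: tbl 0x20, slot 14 ⇒ 0x23007 (P1/RW1/US1/PS0)
  lvl1: tbl 0x23, slot 6 ⇒ 0x27007 (P1/RW1/US1/PS0)
  lvl2: tbl 0x27, slot 9 ⇒ 0x2B007 (P1/RW1/US1/PS0)
  ✓ 0x2BA2C  — 3 lookups
#1 VA=0x380C09A2C (r,kernel):
  TLB hit vpn=0x380C09 → PA=0x2BA2C
#2 VA=0x200809739 (w,kernel):
  lvl0: tbl 0x20, slot 8 ⇒ 0x2C007 (P1/RW1/US1/PS0)
  lvl1: tbl 0x2C, slot 4 ⇒ 0x30007 (P1/RW1/US1/PS0)
  lvl2: tbl 0x30, slot 9 ⇒ 0x31007 (P1/RW1/US1/PS0)
  ✓ 0x31739  — 3 lookups
#3 VA=0x242619E5B (w,kernel):
  lvl0: tbl 0x20, slot 9 ⇒ 0x34007 (P1/RW1/US1/PS0)
  lvl1: tbl 0x34, slot 19 ⇒ 0x35007 (P1/RW1/US1/PS0)
  lvl2: tbl 0x35, slot 25 ⇒ 0x38005 (P1/RW0/US1/PS0)
  → PROTECTION_VIOLATION  (3 entries read)

TLB: [["0x380C09", "0x2B"], ["0x200809", "0x31"]]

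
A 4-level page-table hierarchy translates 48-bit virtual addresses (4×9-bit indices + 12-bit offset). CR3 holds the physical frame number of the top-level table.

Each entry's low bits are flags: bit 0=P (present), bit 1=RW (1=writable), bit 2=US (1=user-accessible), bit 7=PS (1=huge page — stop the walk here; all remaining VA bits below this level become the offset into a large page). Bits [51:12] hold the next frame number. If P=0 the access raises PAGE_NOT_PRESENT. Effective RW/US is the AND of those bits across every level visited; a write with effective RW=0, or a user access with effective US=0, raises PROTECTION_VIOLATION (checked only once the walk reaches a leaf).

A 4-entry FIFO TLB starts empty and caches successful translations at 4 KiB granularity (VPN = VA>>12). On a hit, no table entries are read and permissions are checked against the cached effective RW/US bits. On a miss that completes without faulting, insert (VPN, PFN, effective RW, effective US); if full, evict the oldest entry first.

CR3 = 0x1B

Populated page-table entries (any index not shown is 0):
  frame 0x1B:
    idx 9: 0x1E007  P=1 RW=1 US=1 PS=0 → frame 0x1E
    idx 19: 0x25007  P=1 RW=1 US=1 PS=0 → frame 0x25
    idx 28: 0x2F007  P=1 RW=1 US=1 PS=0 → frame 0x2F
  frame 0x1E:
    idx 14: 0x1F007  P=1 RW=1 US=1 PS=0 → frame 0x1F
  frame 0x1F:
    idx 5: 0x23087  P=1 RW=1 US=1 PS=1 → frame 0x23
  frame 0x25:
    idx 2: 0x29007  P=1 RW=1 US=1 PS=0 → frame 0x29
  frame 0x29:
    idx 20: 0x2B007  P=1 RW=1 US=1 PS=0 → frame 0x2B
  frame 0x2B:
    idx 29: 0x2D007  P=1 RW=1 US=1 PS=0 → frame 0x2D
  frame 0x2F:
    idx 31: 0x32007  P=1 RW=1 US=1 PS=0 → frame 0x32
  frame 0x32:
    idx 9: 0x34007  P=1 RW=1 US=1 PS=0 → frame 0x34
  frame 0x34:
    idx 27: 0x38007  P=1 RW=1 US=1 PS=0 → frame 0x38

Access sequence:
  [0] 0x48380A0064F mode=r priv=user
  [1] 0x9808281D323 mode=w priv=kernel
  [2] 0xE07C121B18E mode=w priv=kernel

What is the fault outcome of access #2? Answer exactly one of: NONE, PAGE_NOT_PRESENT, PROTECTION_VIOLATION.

Walk each access:
#0 VA=0x48380A0064F (r,user):
  L0: frame=0x1B idx=9 entry=0x1E007 [P=1 RW=1 US=1 PS=0]
  L1: frame=0x1E idx=14 entry=0x1F007 [P=1 RW=1 US=1 PS=0]
  L2: frame=0x1F idx=5 entry=0x23087 [P=1 RW=1 US=1 PS=1]
  → PA=0x2364F (huge @L2)  (3 entries read)
#1 VA=0x9808281D323 (w,kernel):
  L0: frame=0x1B idx=19 entry=0x25007 [P=1 RW=1 US=1 PS=0]
  L1: frame=0x25 idx=2 entry=0x29007 [P=1 RW=1 US=1 PS=0]
  L2: frame=0x29 idx=20 entry=0x2B007 [P=1 RW=1 US=1 PS=0]
  L3: frame=0x2B idx=29 entry=0x2D007 [P=1 RW=1 US=1 PS=0]
  → PA=0x2D323  (4 entries read)
#2 VA=0xE07C121B18E (w,kernel):
  L0: frame=0x1B idx=28 entry=0x2F007 [P=1 RW=1 US=1 PS=0]
  L1: frame=0x2F idx=31 entry=0x32007 [P=1 RW=1 US=1 PS=0]
  L2: frame=0x32 idx=9 entry=0x34007 [P=1 RW=1 US=1 PS=0]
  L3: frame=0x34 idx=27 entry=0x38007 [P=1 RW=1 US=1 PS=0]
  → PA=0x3818E  (4 entries read)

Access #2 fault: NONE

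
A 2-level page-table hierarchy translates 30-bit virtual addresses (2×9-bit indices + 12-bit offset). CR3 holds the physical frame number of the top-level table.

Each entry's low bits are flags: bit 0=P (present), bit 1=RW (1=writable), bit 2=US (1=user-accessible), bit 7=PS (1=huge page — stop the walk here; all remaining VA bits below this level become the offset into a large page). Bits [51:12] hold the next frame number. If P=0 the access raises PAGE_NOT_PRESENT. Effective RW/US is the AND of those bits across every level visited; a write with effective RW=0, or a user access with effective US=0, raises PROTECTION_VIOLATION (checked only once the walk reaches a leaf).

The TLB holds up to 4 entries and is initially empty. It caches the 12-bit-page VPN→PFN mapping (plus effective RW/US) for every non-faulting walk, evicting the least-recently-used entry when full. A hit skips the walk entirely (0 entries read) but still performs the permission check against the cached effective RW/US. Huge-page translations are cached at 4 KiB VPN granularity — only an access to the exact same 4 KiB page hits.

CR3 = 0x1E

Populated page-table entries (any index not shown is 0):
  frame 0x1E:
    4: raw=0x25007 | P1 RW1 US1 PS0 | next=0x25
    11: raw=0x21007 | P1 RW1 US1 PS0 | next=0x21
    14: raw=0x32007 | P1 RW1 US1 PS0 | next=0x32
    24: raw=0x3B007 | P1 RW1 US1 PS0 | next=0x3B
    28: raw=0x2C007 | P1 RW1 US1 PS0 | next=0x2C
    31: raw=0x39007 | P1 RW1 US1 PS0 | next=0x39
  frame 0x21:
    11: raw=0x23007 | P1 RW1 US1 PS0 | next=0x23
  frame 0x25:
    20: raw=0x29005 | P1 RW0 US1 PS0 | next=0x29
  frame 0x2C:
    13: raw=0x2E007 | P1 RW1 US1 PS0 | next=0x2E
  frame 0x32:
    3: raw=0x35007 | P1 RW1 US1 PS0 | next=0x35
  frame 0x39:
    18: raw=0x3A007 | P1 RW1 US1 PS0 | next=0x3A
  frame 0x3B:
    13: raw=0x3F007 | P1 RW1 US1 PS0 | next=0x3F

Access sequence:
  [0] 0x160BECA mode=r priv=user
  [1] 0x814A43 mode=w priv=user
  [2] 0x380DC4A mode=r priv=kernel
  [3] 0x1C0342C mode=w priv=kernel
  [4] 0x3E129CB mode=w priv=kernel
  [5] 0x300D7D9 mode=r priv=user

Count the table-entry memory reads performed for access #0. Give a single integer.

Trace:
#0 VA=0x160BECA (r,user):
  L0 @0x1E[11] → 0x21007  P=1,RW=1,US=1,PS=0
  L1 @0x21[11] → 0x23007  P=1,RW=1,US=1,PS=0
  ✓ 0x23ECA  — 2 lookups
#1 VA=0x814A43 (w,user):
  L0 @0x1E[4] → 0x25007  P=1,RW=1,US=1,PS=0
  L1 @0x25[20] → 0x29005  P=1,RW=0,US=1,PS=0
  ✗ PROTECTION_VIOLATION  [2 reads]
#2 VA=0x380DC4A (r,kernel):
  L0 @0x1E[28] → 0x2C007  P=1,RW=1,US=1,PS=0
  L1 @0x2C[13] → 0x2E007  P=1,RW=1,US=1,PS=0
  ✓ 0x2EC4A  — 2 lookups
#3 VA=0x1C0342C (w,kernel):
  L0 @0x1E[14] → 0x32007  P=1,RW=1,US=1,PS=0
  L1 @0x32[3] → 0x35007  P=1,RW=1,US=1,PS=0
  ✓ 0x3542C  — 2 lookups
#4 VA=0x3E129CB (w,kernel):
  L0 @0x1E[31] → 0x39007  P=1,RW=1,US=1,PS=0
  L1 @0x39[18] → 0x3A007  P=1,RW=1,US=1,PS=0
  ✓ 0x3A9CB  — 2 lookups
#5 VA=0x300D7D9 (r,user):
  L0 @0x1E[24] → 0x3B007  P=1,RW=1,US=1,PS=0
  L1 @0x3B[13] → 0x3F007  P=1,RW=1,US=1,PS=0
  ✓ 0x3F7D9  — 2 lookups

Entries read for #0: 2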